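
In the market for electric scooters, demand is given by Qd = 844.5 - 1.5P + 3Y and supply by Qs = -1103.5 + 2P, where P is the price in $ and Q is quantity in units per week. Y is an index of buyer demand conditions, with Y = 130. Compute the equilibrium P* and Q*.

With Y = 130, demand is Qd = 1234.5 - 1.5P.
At equilibrium Qd = Qs, so 1234.5 - 1.5P = -1103.5 + 2P; collecting terms, 2338 = 3.5P and P* = 668.
From the demand curve, Q* = 1234.5 - 1.5(668) = 232.5.

P* = 668, Q* = 232.5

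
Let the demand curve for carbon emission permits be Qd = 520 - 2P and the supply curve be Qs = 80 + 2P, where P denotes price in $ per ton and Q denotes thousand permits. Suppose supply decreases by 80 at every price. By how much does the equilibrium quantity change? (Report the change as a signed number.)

ΔQ = -40

At equilibrium Qd = Qs, so 520 - 2P = 80 + 2P; collecting terms, 440 = 4P and P* = 110.
Then Q* = 520 - 2(110) = 300.
After the shift, supply is Qs = 2P.
Re-solving, 4P = 520 gives P = 130 and Q = 260.
ΔQ = 260 - 300 = -40.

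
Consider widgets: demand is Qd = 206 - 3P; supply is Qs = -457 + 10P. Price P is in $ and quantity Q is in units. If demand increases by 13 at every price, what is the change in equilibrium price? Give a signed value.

At equilibrium Qd = Qs, so 206 - 3P = -457 + 10P; collecting terms, 663 = 13P and P* = 51.
Plugging P* into demand: Q* = 206 - 3(51) = 53.
After the shift, demand is Qd = 219 - 3P.
New equilibrium: 676 = 13P, so P = 52 and Q = 63.
ΔP = 52 - 51 = 1.

ΔP = 1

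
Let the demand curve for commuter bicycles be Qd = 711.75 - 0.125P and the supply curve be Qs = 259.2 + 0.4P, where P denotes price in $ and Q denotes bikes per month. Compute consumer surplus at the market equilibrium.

Consumer surplus = 1459264

Set Qd = Qs: 711.75 - 0.125P = 259.2 + 0.4P, so 452.55 = 0.525P and P* = 862.
Then Q* = 711.75 - 0.125(862) = 604.
Demand choke price (Qd = 0): P = 711.75/0.125 = 5694. Consumer surplus = ½ × (5694 - 862) × 604 = 1459264.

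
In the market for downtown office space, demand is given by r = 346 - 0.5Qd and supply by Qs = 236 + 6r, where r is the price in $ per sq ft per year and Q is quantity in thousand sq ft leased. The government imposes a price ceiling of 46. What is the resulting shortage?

Shortage = 88

Solving each curve for Q: Qd = 692 - 2r.
At r = 46: Qd = 600 and Qs = 512.
Shortage = Qd - Qs = 600 - 512 = 88.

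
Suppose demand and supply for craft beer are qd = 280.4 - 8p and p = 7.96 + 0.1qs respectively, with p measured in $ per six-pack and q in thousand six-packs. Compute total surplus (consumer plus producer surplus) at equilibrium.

Inverting to quantity form: qs = -79.6 + 10p.
Equating demand and supply, 280.4 - 8p = -79.6 + 10p gives 18p = 360, so p* = 20.
Plugging p* into demand: q* = 280.4 - 8(20) = 120.4.
Demand choke price = 35.05; supply choke price = 7.96. CS = ½(35.05 - 20)(120.4) = 906.01; PS = ½(20 - 7.96)(120.4) = 724.808. Total surplus = 1630.818.

Total surplus = 1630.818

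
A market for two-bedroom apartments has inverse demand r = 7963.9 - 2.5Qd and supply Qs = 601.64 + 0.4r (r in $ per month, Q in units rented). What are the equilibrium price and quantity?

r* = 3229.9, Q* = 1893.6

Solving each curve for Q: Qd = 3185.56 - 0.4r.
The market clears where 3185.56 - 0.4r = 601.64 + 0.4r. Rearranging, 0.8r = 2583.92, hence r* = 3229.9.
Plugging r* into demand: Q* = 3185.56 - 0.4(3229.9) = 1893.6.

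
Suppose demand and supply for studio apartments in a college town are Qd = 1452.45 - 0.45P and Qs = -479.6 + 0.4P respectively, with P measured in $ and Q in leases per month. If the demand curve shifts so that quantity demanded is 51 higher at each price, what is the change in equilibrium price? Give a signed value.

Set Qd = Qs: 1452.45 - 0.45P = -479.6 + 0.4P, so 1932.05 = 0.85P and P* = 2273.
Plugging P* into demand: Q* = 1452.45 - 0.45(2273) = 429.6.
After the shift, demand is Qd = 1503.45 - 0.45P.
Re-solving, 0.85P = 1983.05 gives P = 2333 and Q = 453.6.
ΔP = 2333 - 2273 = 60.

ΔP = 60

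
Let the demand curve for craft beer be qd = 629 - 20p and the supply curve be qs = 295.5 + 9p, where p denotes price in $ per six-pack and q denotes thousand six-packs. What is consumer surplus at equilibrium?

At equilibrium qd = qs, so 629 - 20p = 295.5 + 9p; collecting terms, 333.5 = 29p and p* = 11.5.
From the demand curve, q* = 629 - 20(11.5) = 399.
Demand choke price (qd = 0): p = 629/20 = 31.45. Consumer surplus = ½ × (31.45 - 11.5) × 399 = 3980.025.

Consumer surplus = 3980.025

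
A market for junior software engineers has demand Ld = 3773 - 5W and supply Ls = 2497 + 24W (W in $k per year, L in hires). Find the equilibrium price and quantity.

Equating demand and supply, 3773 - 5W = 2497 + 24W gives 29W = 1276, so W* = 44.
Then L* = 3773 - 5(44) = 3553.

W* = 44, L* = 3553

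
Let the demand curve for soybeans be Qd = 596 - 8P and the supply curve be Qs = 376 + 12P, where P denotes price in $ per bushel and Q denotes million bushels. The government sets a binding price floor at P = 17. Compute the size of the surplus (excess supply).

At P = 17: Qd = 460 and Qs = 580.
Surplus = Qs - Qd = 580 - 460 = 120.

Surplus = 120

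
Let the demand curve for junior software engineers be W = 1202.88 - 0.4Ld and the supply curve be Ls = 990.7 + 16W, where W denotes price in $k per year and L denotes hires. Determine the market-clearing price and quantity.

W* = 109, L* = 2734.7

Rewriting in direct form: Ld = 3007.2 - 2.5W.
Equating demand and supply, 3007.2 - 2.5W = 990.7 + 16W gives 18.5W = 2016.5, so W* = 109.
Then L* = 3007.2 - 2.5(109) = 2734.7.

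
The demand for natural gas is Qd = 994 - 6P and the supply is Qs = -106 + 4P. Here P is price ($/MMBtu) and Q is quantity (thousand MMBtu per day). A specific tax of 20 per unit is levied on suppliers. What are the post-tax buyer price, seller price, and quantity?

Suppliers keep P_s = P_b - 20 per unit, so supply in terms of the buyer price is Qs = -186 + 4P_b.
Equate demand and the shifted supply: 994 - 6P_b = -186 + 4P_b, giving 10P_b = 1180, so P_b = 118.
So P_s = 98 and the quantity traded is Q = 994 - 6(118) = 286.

P_b = 118, P_s = 98, Q = 286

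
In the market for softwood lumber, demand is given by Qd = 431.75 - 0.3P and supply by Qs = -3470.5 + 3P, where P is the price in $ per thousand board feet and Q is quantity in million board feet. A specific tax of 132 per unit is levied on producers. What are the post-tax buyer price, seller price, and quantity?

P_b = 1302.5, P_s = 1170.5, Q = 41

The tax drives a wedge P_b - P_s = 132. Substituting P_s = P_b - 132 into supply: Qs = -3866.5 + 3P_b.
Set Qd = Qs: 431.75 - 0.3P_b = -3866.5 + 3P_b, so 4298.25 = 3.3P_b and P_b = 1302.5.
Then P_s = 1302.5 - 132 = 1170.5 and Q = 431.75 - 0.3(1302.5) = 41.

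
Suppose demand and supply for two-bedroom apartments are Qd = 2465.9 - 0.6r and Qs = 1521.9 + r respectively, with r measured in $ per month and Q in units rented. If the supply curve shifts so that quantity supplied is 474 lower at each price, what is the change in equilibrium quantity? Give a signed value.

Set Qd = Qs: 2465.9 - 0.6r = 1521.9 + r, so 944 = 1.6r and r* = 590.
From the demand curve, Q* = 2465.9 - 0.6(590) = 2111.9.
After the shift, supply is Qs = 1047.9 + r.
Re-solving, 1.6r = 1418 gives r = 886.25 and Q = 1934.15.
ΔQ = 1934.15 - 2111.9 = -177.75.

ΔQ = -177.75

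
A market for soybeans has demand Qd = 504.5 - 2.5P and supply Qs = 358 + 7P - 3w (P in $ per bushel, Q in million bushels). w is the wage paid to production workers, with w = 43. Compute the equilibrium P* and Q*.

With w = 43, supply is Qs = 229 + 7P.
Equating demand and supply, 504.5 - 2.5P = 229 + 7P gives 9.5P = 275.5, so P* = 29.
Substitute back: Q* = 504.5 - 2.5(29) = 432.

P* = 29, Q* = 432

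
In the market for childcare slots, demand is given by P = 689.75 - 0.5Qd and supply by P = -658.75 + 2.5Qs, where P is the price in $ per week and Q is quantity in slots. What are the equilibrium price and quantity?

Inverting to quantity form: Qd = 1379.5 - 2P and Qs = 263.5 + 0.4P.
At equilibrium Qd = Qs, so 1379.5 - 2P = 263.5 + 0.4P; collecting terms, 1116 = 2.4P and P* = 465.
Plugging P* into demand: Q* = 1379.5 - 2(465) = 449.5.

P* = 465, Q* = 449.5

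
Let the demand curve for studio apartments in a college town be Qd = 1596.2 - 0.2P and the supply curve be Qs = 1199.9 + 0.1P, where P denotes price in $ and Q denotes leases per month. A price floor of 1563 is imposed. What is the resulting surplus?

With P fixed at 1563, quantity demanded is 1283.6 and quantity supplied is 1356.2.
Surplus = Qs - Qd = 1356.2 - 1283.6 = 72.6.

Surplus = 72.6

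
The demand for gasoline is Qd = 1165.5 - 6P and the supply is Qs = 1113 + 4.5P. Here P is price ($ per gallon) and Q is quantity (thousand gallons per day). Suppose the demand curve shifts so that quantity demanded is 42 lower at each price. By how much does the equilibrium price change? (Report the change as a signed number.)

At equilibrium Qd = Qs, so 1165.5 - 6P = 1113 + 4.5P; collecting terms, 52.5 = 10.5P and P* = 5.
From the demand curve, Q* = 1165.5 - 6(5) = 1135.5.
After the shift, demand is Qd = 1123.5 - 6P.
Re-solving, 10.5P = 10.5 gives P = 1 and Q = 1117.5.
ΔP = 1 - 5 = -4.

ΔP = -4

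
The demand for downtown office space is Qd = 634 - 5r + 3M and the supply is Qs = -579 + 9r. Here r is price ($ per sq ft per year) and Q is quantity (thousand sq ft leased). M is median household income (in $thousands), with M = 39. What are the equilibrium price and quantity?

r* = 95, Q* = 276

With M = 39, demand is Qd = 751 - 5r.
Set Qd = Qs: 751 - 5r = -579 + 9r, so 1330 = 14r and r* = 95.
Then Q* = 751 - 5(95) = 276.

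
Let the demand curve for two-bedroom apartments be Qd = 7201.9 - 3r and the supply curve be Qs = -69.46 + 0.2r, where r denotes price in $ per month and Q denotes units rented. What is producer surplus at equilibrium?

Producer surplus = 370562.5

Equating demand and supply, 7201.9 - 3r = -69.46 + 0.2r gives 3.2r = 7271.36, so r* = 2272.3.
Then Q* = 7201.9 - 3(2272.3) = 385.
Supply choke price (Qs = 0): r = 347.3. Producer surplus = ½ × (2272.3 - 347.3) × 385 = 370562.5.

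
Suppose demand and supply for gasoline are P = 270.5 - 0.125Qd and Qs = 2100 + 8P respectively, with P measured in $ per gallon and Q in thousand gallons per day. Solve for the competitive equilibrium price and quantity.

P* = 4, Q* = 2132

In direct form, Qd = 2164 - 8P.
Set Qd = Qs: 2164 - 8P = 2100 + 8P, so 64 = 16P and P* = 4.
From the demand curve, Q* = 2164 - 8(4) = 2132.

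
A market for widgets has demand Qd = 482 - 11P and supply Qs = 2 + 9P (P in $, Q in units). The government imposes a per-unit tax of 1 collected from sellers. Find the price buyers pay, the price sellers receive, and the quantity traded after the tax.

With a tax of 1 on sellers, they supply based on the net price P_s = P_b - 1, so Qs = -7 + 9P_b.
Equate demand and the shifted supply: 482 - 11P_b = -7 + 9P_b, giving 20P_b = 489, so P_b = 24.45.
Then P_s = 24.45 - 1 = 23.45 and Q = 482 - 11(24.45) = 213.05.

P_b = 24.45, P_s = 23.45, Q = 213.05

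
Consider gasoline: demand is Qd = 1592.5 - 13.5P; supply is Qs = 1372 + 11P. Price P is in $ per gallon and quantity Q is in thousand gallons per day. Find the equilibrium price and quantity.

P* = 9, Q* = 1471

Set Qd = Qs: 1592.5 - 13.5P = 1372 + 11P, so 220.5 = 24.5P and P* = 9.
From the demand curve, Q* = 1592.5 - 13.5(9) = 1471.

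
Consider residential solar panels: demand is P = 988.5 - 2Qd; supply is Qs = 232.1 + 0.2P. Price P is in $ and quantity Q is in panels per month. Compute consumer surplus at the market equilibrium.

Consumer surplus = 94249

In direct form, Qd = 494.25 - 0.5P.
Equating demand and supply, 494.25 - 0.5P = 232.1 + 0.2P gives 0.7P = 262.15, so P* = 374.5.
Substitute back: Q* = 494.25 - 0.5(374.5) = 307.
Demand choke price (Qd = 0): P = 494.25/0.5 = 988.5. Consumer surplus = ½ × (988.5 - 374.5) × 307 = 94249.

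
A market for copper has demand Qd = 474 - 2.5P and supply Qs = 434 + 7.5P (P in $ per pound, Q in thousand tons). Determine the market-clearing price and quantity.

P* = 4, Q* = 464

Set Qd = Qs: 474 - 2.5P = 434 + 7.5P, so 40 = 10P and P* = 4.
Substitute back: Q* = 474 - 2.5(4) = 464.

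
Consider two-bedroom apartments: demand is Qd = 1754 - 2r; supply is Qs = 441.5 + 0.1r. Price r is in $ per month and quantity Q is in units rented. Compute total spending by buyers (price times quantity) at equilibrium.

Total spending by buyers = 315000

Set Qd = Qs: 1754 - 2r = 441.5 + 0.1r, so 1312.5 = 2.1r and r* = 625.
From the demand curve, Q* = 1754 - 2(625) = 504.
Total spending by buyers = r* × Q* = 625 × 504 = 315000.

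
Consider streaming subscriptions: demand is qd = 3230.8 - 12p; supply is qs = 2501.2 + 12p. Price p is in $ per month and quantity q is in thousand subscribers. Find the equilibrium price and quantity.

p* = 30.4, q* = 2866

Set qd = qs: 3230.8 - 12p = 2501.2 + 12p, so 729.6 = 24p and p* = 30.4.
From the demand curve, q* = 3230.8 - 12(30.4) = 2866.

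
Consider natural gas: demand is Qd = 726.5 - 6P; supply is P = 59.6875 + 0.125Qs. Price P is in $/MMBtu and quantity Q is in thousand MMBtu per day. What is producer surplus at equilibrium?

Producer surplus = 2769.390625

Solving each curve for Q: Qs = -477.5 + 8P.
At equilibrium Qd = Qs, so 726.5 - 6P = -477.5 + 8P; collecting terms, 1204 = 14P and P* = 86.
From the demand curve, Q* = 726.5 - 6(86) = 210.5.
Supply choke price (Qs = 0): P = 59.6875. Producer surplus = ½ × (86 - 59.6875) × 210.5 = 2769.390625.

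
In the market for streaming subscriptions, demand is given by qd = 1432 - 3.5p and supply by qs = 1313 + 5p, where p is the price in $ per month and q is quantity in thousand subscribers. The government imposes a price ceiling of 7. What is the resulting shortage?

Shortage = 59.5

Evaluating both curves at the ceiling price 7 gives qd = 1407.5, qs = 1348.
Shortage = qd - qs = 1407.5 - 1348 = 59.5.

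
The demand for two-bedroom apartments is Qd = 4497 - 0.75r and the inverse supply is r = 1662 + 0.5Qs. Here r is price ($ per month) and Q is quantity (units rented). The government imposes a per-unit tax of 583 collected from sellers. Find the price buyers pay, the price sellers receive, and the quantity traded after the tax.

r_b = 3268, r_s = 2685, Q = 2046

Rewriting in direct form: Qs = -3324 + 2r.
The tax drives a wedge r_b - r_s = 583. Substituting r_s = r_b - 583 into supply: Qs = -4490 + 2r_b.
Market clearing requires 4497 - 0.75r_b = -4490 + 2r_b; hence 8987 = 2.75r_b and r_b = 3268.
So r_s = 2685 and the quantity traded is Q = 4497 - 0.75(3268) = 2046.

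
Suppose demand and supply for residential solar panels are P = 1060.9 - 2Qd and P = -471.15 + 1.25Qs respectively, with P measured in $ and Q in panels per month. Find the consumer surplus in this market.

Rewriting in direct form: Qd = 530.45 - 0.5P and Qs = 376.92 + 0.8P.
At equilibrium Qd = Qs, so 530.45 - 0.5P = 376.92 + 0.8P; collecting terms, 153.53 = 1.3P and P* = 118.1.
Then Q* = 530.45 - 0.5(118.1) = 471.4.
Demand choke price (Qd = 0): P = 530.45/0.5 = 1060.9. Consumer surplus = ½ × (1060.9 - 118.1) × 471.4 = 222217.96.

Consumer surplus = 222217.96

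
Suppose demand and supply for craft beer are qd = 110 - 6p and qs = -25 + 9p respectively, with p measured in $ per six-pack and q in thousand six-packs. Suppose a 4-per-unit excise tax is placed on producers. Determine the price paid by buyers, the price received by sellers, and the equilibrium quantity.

Producers keep p_s = p_b - 4 per unit, so supply in terms of the buyer price is qs = -61 + 9p_b.
Equate demand and the shifted supply: 110 - 6p_b = -61 + 9p_b, giving 15p_b = 171, so p_b = 11.4.
Then p_s = 11.4 - 4 = 7.4 and q = 110 - 6(11.4) = 41.6.

p_b = 11.4, p_s = 7.4, q = 41.6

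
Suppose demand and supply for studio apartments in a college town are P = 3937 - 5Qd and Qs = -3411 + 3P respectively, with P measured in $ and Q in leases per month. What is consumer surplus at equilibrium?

Inverting to quantity form: Qd = 787.4 - 0.2P.
Equating demand and supply, 787.4 - 0.2P = -3411 + 3P gives 3.2P = 4198.4, so P* = 1312.
From the demand curve, Q* = 787.4 - 0.2(1312) = 525.
Demand choke price (Qd = 0): P = 787.4/0.2 = 3937. Consumer surplus = ½ × (3937 - 1312) × 525 = 689062.5.

Consumer surplus = 689062.5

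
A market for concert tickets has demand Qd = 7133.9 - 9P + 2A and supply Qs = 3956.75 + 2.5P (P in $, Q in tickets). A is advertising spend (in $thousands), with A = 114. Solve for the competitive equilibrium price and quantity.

With A = 114, demand is Qd = 7361.9 - 9P.
Set Qd = Qs: 7361.9 - 9P = 3956.75 + 2.5P, so 3405.15 = 11.5P and P* = 296.1.
From the demand curve, Q* = 7361.9 - 9(296.1) = 4697.

P* = 296.1, Q* = 4697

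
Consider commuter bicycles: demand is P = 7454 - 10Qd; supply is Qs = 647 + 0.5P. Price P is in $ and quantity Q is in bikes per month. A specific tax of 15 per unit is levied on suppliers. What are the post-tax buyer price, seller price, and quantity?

P_b = 176.5, P_s = 161.5, Q = 727.75

Inverting to quantity form: Qd = 745.4 - 0.1P.
Suppliers keep P_s = P_b - 15 per unit, so supply in terms of the buyer price is Qs = 639.5 + 0.5P_b.
Equate demand and the shifted supply: 745.4 - 0.1P_b = 639.5 + 0.5P_b, giving 0.6P_b = 105.9, so P_b = 176.5.
Then P_s = 176.5 - 15 = 161.5 and Q = 745.4 - 0.1(176.5) = 727.75.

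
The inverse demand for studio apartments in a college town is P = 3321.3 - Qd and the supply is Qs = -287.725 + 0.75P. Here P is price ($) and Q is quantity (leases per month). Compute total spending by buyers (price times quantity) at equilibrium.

Rewriting in direct form: Qd = 3321.3 - P.
The market clears where 3321.3 - P = -287.725 + 0.75P. Rearranging, 1.75P = 3609.025, hence P* = 2062.3.
Substitute back: Q* = 3321.3 - 2062.3 = 1259.
Total spending by buyers = P* × Q* = 2062.3 × 1259 = 2596435.7.

Total spending by buyers = 2596435.7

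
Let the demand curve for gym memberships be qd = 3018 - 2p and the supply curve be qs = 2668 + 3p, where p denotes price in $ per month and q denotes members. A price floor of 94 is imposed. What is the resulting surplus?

With p fixed at 94, quantity demanded is 2830 and quantity supplied is 2950.
Surplus = qs - qd = 2950 - 2830 = 120.

Surplus = 120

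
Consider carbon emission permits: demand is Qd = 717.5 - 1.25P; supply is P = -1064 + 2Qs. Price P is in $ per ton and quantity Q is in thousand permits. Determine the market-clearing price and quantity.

Inverting to quantity form: Qs = 532 + 0.5P.
The market clears where 717.5 - 1.25P = 532 + 0.5P. Rearranging, 1.75P = 185.5, hence P* = 106.
Plugging P* into demand: Q* = 717.5 - 1.25(106) = 585.

P* = 106, Q* = 585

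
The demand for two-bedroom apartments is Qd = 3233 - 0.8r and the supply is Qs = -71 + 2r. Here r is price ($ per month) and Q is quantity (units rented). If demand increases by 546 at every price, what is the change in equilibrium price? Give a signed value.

Set Qd = Qs: 3233 - 0.8r = -71 + 2r, so 3304 = 2.8r and r* = 1180.
Then Q* = 3233 - 0.8(1180) = 2289.
After the shift, demand is Qd = 3779 - 0.8r.
The new intersection has 3850 = 2.8r, i.e. r = 1375, Q = 2679.
Δr = 1375 - 1180 = 195.

Δr = 195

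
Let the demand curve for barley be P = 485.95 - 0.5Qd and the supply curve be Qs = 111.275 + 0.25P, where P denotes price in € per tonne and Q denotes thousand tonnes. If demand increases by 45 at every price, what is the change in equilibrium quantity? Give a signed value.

Inverting to quantity form: Qd = 971.9 - 2P.
Set Qd = Qs: 971.9 - 2P = 111.275 + 0.25P, so 860.625 = 2.25P and P* = 382.5.
Then Q* = 971.9 - 2(382.5) = 206.9.
After the shift, demand is Qd = 1016.9 - 2P.
The new intersection has 905.625 = 2.25P, i.e. P = 402.5, Q = 211.9.
ΔQ = 211.9 - 206.9 = 5.

ΔQ = 5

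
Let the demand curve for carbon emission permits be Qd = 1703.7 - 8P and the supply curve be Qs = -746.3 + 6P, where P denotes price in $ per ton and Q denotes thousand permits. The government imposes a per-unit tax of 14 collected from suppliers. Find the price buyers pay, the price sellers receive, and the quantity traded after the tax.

The tax drives a wedge P_b - P_s = 14. Substituting P_s = P_b - 14 into supply: Qs = -830.3 + 6P_b.
Market clearing requires 1703.7 - 8P_b = -830.3 + 6P_b; hence 2534 = 14P_b and P_b = 181.
Then P_s = 181 - 14 = 167 and Q = 1703.7 - 8(181) = 255.7.

P_b = 181, P_s = 167, Q = 255.7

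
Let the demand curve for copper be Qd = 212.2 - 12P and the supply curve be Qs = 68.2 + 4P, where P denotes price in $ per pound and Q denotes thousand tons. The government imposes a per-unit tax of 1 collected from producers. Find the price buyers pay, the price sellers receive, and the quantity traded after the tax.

The tax drives a wedge P_b - P_s = 1. Substituting P_s = P_b - 1 into supply: Qs = 64.2 + 4P_b.
Equate demand and the shifted supply: 212.2 - 12P_b = 64.2 + 4P_b, giving 16P_b = 148, so P_b = 9.25.
So P_s = 8.25 and the quantity traded is Q = 212.2 - 12(9.25) = 101.2.

P_b = 9.25, P_s = 8.25, Q = 101.2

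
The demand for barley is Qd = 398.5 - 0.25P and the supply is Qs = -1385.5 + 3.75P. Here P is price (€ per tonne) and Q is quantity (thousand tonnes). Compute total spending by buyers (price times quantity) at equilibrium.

At equilibrium Qd = Qs, so 398.5 - 0.25P = -1385.5 + 3.75P; collecting terms, 1784 = 4P and P* = 446.
Substitute back: Q* = 398.5 - 0.25(446) = 287.
Total spending by buyers = P* × Q* = 446 × 287 = 128002.

Total spending by buyers = 128002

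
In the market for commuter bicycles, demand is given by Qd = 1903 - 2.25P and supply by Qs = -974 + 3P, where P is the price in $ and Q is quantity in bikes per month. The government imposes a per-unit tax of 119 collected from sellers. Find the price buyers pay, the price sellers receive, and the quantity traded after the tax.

P_b = 616, P_s = 497, Q = 517

The tax drives a wedge P_b - P_s = 119. Substituting P_s = P_b - 119 into supply: Qs = -1331 + 3P_b.
Set Qd = Qs: 1903 - 2.25P_b = -1331 + 3P_b, so 3234 = 5.25P_b and P_b = 616.
So P_s = 497 and the quantity traded is Q = 1903 - 2.25(616) = 517.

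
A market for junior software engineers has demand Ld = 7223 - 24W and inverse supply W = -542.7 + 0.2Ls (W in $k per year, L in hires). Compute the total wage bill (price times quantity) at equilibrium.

Inverting to quantity form: Ls = 2713.5 + 5W.
The market clears where 7223 - 24W = 2713.5 + 5W. Rearranging, 29W = 4509.5, hence W* = 155.5.
Plugging W* into demand: L* = 7223 - 24(155.5) = 3491.
The total wage bill = W* × L* = 155.5 × 3491 = 542850.5.

The total wage bill = 542850.5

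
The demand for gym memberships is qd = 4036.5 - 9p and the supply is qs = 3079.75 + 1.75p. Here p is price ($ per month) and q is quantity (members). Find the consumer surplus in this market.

Consumer surplus = 581581.125

Set qd = qs: 4036.5 - 9p = 3079.75 + 1.75p, so 956.75 = 10.75p and p* = 89.
From the demand curve, q* = 4036.5 - 9(89) = 3235.5.
Demand choke price (qd = 0): p = 4036.5/9 = 448.5. Consumer surplus = ½ × (448.5 - 89) × 3235.5 = 581581.125.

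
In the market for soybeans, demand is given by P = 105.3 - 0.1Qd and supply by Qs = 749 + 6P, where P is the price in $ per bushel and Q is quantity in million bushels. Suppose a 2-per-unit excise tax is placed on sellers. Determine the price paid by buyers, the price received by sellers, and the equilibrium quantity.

P_b = 19.75, P_s = 17.75, Q = 855.5

Rewriting in direct form: Qd = 1053 - 10P.
Sellers keep P_s = P_b - 2 per unit, so supply in terms of the buyer price is Qs = 737 + 6P_b.
Equate demand and the shifted supply: 1053 - 10P_b = 737 + 6P_b, giving 16P_b = 316, so P_b = 19.75.
Then P_s = 19.75 - 2 = 17.75 and Q = 1053 - 10(19.75) = 855.5.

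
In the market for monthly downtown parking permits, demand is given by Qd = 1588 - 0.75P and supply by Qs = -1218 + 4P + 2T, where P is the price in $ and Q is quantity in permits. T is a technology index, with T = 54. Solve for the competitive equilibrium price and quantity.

P* = 568, Q* = 1162

With T = 54, supply is Qs = -1110 + 4P.
Equating demand and supply, 1588 - 0.75P = -1110 + 4P gives 4.75P = 2698, so P* = 568.
Substitute back: Q* = 1588 - 0.75(568) = 1162.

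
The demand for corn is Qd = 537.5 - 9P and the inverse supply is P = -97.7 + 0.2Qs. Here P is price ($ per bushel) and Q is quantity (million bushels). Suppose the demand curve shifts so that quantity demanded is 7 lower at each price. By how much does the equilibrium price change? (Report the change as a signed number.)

Rewriting in direct form: Qs = 488.5 + 5P.
At equilibrium Qd = Qs, so 537.5 - 9P = 488.5 + 5P; collecting terms, 49 = 14P and P* = 3.5.
Substitute back: Q* = 537.5 - 9(3.5) = 506.
After the shift, demand is Qd = 530.5 - 9P.
Re-solving, 14P = 42 gives P = 3 and Q = 503.5.
ΔP = 3 - 3.5 = -0.5.

ΔP = -0.5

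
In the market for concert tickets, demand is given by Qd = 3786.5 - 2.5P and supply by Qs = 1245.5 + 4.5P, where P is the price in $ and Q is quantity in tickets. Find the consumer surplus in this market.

Consumer surplus = 1657728.2

Set Qd = Qs: 3786.5 - 2.5P = 1245.5 + 4.5P, so 2541 = 7P and P* = 363.
Substitute back: Q* = 3786.5 - 2.5(363) = 2879.
Demand choke price (Qd = 0): P = 3786.5/2.5 = 1514.6. Consumer surplus = ½ × (1514.6 - 363) × 2879 = 1657728.2.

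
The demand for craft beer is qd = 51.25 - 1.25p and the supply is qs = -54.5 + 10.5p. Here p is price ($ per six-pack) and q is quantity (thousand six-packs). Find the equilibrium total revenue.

Total revenue = 360

At equilibrium qd = qs, so 51.25 - 1.25p = -54.5 + 10.5p; collecting terms, 105.75 = 11.75p and p* = 9.
Plugging p* into demand: q* = 51.25 - 1.25(9) = 40.
Total revenue = p* × q* = 9 × 40 = 360.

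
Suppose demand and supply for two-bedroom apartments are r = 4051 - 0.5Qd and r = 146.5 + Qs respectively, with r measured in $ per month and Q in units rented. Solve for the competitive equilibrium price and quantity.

In direct form, Qd = 8102 - 2r and Qs = -146.5 + r.
Equating demand and supply, 8102 - 2r = -146.5 + r gives 3r = 8248.5, so r* = 2749.5.
Plugging r* into demand: Q* = 8102 - 2(2749.5) = 2603.

r* = 2749.5, Q* = 2603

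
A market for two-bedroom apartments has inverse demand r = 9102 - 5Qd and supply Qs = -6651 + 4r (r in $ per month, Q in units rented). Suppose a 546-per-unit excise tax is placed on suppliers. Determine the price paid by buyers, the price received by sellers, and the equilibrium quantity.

r_b = 2537, r_s = 1991, Q = 1313

Inverting to quantity form: Qd = 1820.4 - 0.2r.
With a tax of 546 on suppliers, they supply based on the net price r_s = r_b - 546, so Qs = -8835 + 4r_b.
Market clearing requires 1820.4 - 0.2r_b = -8835 + 4r_b; hence 10655.4 = 4.2r_b and r_b = 2537.
Then r_s = 2537 - 546 = 1991 and Q = 1820.4 - 0.2(2537) = 1313.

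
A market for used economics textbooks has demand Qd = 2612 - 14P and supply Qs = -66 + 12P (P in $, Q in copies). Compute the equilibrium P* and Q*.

Set Qd = Qs: 2612 - 14P = -66 + 12P, so 2678 = 26P and P* = 103.
From the demand curve, Q* = 2612 - 14(103) = 1170.

P* = 103, Q* = 1170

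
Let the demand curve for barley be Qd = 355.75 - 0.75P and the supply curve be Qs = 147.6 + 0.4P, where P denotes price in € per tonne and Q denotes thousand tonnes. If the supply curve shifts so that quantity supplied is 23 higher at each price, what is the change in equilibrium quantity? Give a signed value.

ΔQ = 15

Equating demand and supply, 355.75 - 0.75P = 147.6 + 0.4P gives 1.15P = 208.15, so P* = 181.
Substitute back: Q* = 355.75 - 0.75(181) = 220.
After the shift, supply is Qs = 170.6 + 0.4P.
Re-solving, 1.15P = 185.15 gives P = 161 and Q = 235.
ΔQ = 235 - 220 = 15.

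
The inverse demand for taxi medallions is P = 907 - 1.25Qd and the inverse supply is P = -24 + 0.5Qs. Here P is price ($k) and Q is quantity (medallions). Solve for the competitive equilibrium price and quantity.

P* = 242, Q* = 532

In direct form, Qd = 725.6 - 0.8P and Qs = 48 + 2P.
At equilibrium Qd = Qs, so 725.6 - 0.8P = 48 + 2P; collecting terms, 677.6 = 2.8P and P* = 242.
From the demand curve, Q* = 725.6 - 0.8(242) = 532.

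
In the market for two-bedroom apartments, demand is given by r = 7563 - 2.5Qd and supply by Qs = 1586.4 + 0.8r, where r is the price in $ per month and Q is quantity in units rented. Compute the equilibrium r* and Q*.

In direct form, Qd = 3025.2 - 0.4r.
Equating demand and supply, 3025.2 - 0.4r = 1586.4 + 0.8r gives 1.2r = 1438.8, so r* = 1199.
Plugging r* into demand: Q* = 3025.2 - 0.4(1199) = 2545.6.

r* = 1199, Q* = 2545.6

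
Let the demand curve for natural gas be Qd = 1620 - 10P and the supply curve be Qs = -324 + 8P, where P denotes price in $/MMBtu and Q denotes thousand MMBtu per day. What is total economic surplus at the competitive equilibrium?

Set Qd = Qs: 1620 - 10P = -324 + 8P, so 1944 = 18P and P* = 108.
From the demand curve, Q* = 1620 - 10(108) = 540.
Demand choke price = 162; supply choke price = 40.5. CS = ½(162 - 108)(540) = 14580; PS = ½(108 - 40.5)(540) = 18225. Total surplus = 32805.

Total surplus = 32805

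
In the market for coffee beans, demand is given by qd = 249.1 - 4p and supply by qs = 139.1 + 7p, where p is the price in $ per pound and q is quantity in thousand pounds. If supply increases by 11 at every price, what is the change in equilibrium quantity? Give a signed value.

At equilibrium qd = qs, so 249.1 - 4p = 139.1 + 7p; collecting terms, 110 = 11p and p* = 10.
Then q* = 249.1 - 4(10) = 209.1.
After the shift, supply is qs = 150.1 + 7p.
Re-solving, 11p = 99 gives p = 9 and q = 213.1.
Δq = 213.1 - 209.1 = 4.

Δq = 4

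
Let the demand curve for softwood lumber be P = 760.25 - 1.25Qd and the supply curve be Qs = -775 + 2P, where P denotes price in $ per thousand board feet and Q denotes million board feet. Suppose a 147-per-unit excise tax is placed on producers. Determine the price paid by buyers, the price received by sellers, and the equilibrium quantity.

Solving each curve for Q: Qd = 608.2 - 0.8P.
With a tax of 147 on producers, they supply based on the net price P_s = P_b - 147, so Qs = -1069 + 2P_b.
Market clearing requires 608.2 - 0.8P_b = -1069 + 2P_b; hence 1677.2 = 2.8P_b and P_b = 599.
Then P_s = 599 - 147 = 452 and Q = 608.2 - 0.8(599) = 129.

P_b = 599, P_s = 452, Q = 129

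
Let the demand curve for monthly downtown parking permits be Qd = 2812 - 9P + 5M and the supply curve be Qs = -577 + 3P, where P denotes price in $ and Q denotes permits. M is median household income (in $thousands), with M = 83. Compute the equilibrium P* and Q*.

With M = 83, demand is Qd = 3227 - 9P.
The market clears where 3227 - 9P = -577 + 3P. Rearranging, 12P = 3804, hence P* = 317.
From the demand curve, Q* = 3227 - 9(317) = 374.

P* = 317, Q* = 374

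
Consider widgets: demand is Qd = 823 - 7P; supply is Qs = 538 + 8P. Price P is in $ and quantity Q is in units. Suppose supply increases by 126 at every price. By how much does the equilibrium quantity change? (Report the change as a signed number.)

ΔQ = 58.8

Equating demand and supply, 823 - 7P = 538 + 8P gives 15P = 285, so P* = 19.
Substitute back: Q* = 823 - 7(19) = 690.
After the shift, supply is Qs = 664 + 8P.
The new intersection has 159 = 15P, i.e. P = 10.6, Q = 748.8.
ΔQ = 748.8 - 690 = 58.8.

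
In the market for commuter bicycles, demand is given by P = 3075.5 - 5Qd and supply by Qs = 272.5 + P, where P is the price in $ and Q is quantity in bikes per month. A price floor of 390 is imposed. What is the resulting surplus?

In direct form, Qd = 615.1 - 0.2P.
With P fixed at 390, quantity demanded is 537.1 and quantity supplied is 662.5.
Surplus = Qs - Qd = 662.5 - 537.1 = 125.4.

Surplus = 125.4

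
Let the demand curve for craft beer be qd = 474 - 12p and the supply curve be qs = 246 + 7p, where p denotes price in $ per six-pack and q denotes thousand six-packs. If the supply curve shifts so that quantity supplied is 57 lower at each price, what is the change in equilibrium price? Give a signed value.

Set qd = qs: 474 - 12p = 246 + 7p, so 228 = 19p and p* = 12.
Plugging p* into demand: q* = 474 - 12(12) = 330.
After the shift, supply is qs = 189 + 7p.
Re-solving, 19p = 285 gives p = 15 and q = 294.
Δp = 15 - 12 = 3.

Δp = 3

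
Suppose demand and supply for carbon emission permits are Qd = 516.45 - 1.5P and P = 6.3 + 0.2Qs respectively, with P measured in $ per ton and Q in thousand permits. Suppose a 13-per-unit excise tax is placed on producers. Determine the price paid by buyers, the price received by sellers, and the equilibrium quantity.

In direct form, Qs = -31.5 + 5P.
Producers keep P_s = P_b - 13 per unit, so supply in terms of the buyer price is Qs = -96.5 + 5P_b.
Set Qd = Qs: 516.45 - 1.5P_b = -96.5 + 5P_b, so 612.95 = 6.5P_b and P_b = 94.3.
Then P_s = 94.3 - 13 = 81.3 and Q = 516.45 - 1.5(94.3) = 375.

P_b = 94.3, P_s = 81.3, Q = 375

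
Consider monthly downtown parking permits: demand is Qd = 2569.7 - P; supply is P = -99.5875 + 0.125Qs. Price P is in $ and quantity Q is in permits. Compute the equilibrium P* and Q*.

Solving each curve for Q: Qs = 796.7 + 8P.
At equilibrium Qd = Qs, so 2569.7 - P = 796.7 + 8P; collecting terms, 1773 = 9P and P* = 197.
From the demand curve, Q* = 2569.7 - 197 = 2372.7.

P* = 197, Q* = 2372.7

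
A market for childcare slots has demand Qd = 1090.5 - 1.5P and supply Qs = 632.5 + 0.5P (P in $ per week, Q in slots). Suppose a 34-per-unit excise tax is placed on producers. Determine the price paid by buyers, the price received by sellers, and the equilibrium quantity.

P_b = 237.5, P_s = 203.5, Q = 734.25

Producers keep P_s = P_b - 34 per unit, so supply in terms of the buyer price is Qs = 615.5 + 0.5P_b.
Equate demand and the shifted supply: 1090.5 - 1.5P_b = 615.5 + 0.5P_b, giving 2P_b = 475, so P_b = 237.5.
So P_s = 203.5 and the quantity traded is Q = 1090.5 - 1.5(237.5) = 734.25.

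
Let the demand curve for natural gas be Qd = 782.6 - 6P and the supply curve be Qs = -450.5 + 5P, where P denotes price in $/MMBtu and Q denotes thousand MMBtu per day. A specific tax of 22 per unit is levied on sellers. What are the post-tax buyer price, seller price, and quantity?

P_b = 122.1, P_s = 100.1, Q = 50

Sellers keep P_s = P_b - 22 per unit, so supply in terms of the buyer price is Qs = -560.5 + 5P_b.
Set Qd = Qs: 782.6 - 6P_b = -560.5 + 5P_b, so 1343.1 = 11P_b and P_b = 122.1.
Then P_s = 122.1 - 22 = 100.1 and Q = 782.6 - 6(122.1) = 50.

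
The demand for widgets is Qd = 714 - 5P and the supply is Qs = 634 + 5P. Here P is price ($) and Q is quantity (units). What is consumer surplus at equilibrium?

Consumer surplus = 45427.6

Equating demand and supply, 714 - 5P = 634 + 5P gives 10P = 80, so P* = 8.
Substitute back: Q* = 714 - 5(8) = 674.
Demand choke price (Qd = 0): P = 714/5 = 142.8. Consumer surplus = ½ × (142.8 - 8) × 674 = 45427.6.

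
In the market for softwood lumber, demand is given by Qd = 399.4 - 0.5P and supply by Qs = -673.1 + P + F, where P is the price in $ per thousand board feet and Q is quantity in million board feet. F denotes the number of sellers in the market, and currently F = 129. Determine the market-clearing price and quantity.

With F = 129, supply is Qs = -544.1 + P.
The market clears where 399.4 - 0.5P = -544.1 + P. Rearranging, 1.5P = 943.5, hence P* = 629.
Plugging P* into demand: Q* = 399.4 - 0.5(629) = 84.9.

P* = 629, Q* = 84.9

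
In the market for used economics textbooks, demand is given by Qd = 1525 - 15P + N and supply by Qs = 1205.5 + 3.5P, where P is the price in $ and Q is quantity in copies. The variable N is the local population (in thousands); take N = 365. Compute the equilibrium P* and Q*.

With N = 365, demand is Qd = 1890 - 15P.
The market clears where 1890 - 15P = 1205.5 + 3.5P. Rearranging, 18.5P = 684.5, hence P* = 37.
Plugging P* into demand: Q* = 1890 - 15(37) = 1335.

P* = 37, Q* = 1335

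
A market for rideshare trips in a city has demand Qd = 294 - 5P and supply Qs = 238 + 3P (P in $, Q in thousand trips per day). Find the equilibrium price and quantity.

P* = 7, Q* = 259

Set Qd = Qs: 294 - 5P = 238 + 3P, so 56 = 8P and P* = 7.
Plugging P* into demand: Q* = 294 - 5(7) = 259.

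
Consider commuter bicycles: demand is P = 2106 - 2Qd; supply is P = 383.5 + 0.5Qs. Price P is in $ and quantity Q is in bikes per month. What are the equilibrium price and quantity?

P* = 728, Q* = 689

Rewriting in direct form: Qd = 1053 - 0.5P and Qs = -767 + 2P.
At equilibrium Qd = Qs, so 1053 - 0.5P = -767 + 2P; collecting terms, 1820 = 2.5P and P* = 728.
Then Q* = 1053 - 0.5(728) = 689.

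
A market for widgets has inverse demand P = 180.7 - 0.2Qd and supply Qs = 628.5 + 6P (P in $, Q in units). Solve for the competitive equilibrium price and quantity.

P* = 25, Q* = 778.5

Solving each curve for Q: Qd = 903.5 - 5P.
Set Qd = Qs: 903.5 - 5P = 628.5 + 6P, so 275 = 11P and P* = 25.
Substitute back: Q* = 903.5 - 5(25) = 778.5.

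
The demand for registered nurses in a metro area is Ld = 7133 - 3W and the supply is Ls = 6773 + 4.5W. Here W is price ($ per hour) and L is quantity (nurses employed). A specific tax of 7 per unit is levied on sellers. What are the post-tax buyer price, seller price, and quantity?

With a tax of 7 on sellers, they supply based on the net price W_s = W_b - 7, so Ls = 6741.5 + 4.5W_b.
Market clearing requires 7133 - 3W_b = 6741.5 + 4.5W_b; hence 391.5 = 7.5W_b and W_b = 52.2.
Then W_s = 52.2 - 7 = 45.2 and L = 7133 - 3(52.2) = 6976.4.

W_b = 52.2, W_s = 45.2, L = 6976.4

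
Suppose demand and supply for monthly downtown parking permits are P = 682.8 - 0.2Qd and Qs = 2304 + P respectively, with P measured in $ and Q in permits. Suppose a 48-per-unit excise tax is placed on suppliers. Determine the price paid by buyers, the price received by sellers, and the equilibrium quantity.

Inverting to quantity form: Qd = 3414 - 5P.
Suppliers keep P_s = P_b - 48 per unit, so supply in terms of the buyer price is Qs = 2256 + P_b.
Equate demand and the shifted supply: 3414 - 5P_b = 2256 + P_b, giving 6P_b = 1158, so P_b = 193.
So P_s = 145 and the quantity traded is Q = 3414 - 5(193) = 2449.

P_b = 193, P_s = 145, Q = 2449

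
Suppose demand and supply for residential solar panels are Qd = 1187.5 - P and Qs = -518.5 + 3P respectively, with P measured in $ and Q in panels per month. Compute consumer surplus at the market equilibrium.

The market clears where 1187.5 - P = -518.5 + 3P. Rearranging, 4P = 1706, hence P* = 426.5.
From the demand curve, Q* = 1187.5 - 426.5 = 761.
Demand choke price (Qd = 0): P = 1187.5. Consumer surplus = ½ × (1187.5 - 426.5) × 761 = 289560.5.

Consumer surplus = 289560.5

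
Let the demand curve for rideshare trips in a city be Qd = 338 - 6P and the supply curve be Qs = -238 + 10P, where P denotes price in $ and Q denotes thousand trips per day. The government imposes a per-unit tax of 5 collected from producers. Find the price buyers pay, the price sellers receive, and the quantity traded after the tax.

P_b = 39.125, P_s = 34.125, Q = 103.25

Producers keep P_s = P_b - 5 per unit, so supply in terms of the buyer price is Qs = -288 + 10P_b.
Equate demand and the shifted supply: 338 - 6P_b = -288 + 10P_b, giving 16P_b = 626, so P_b = 39.125.
Then P_s = 39.125 - 5 = 34.125 and Q = 338 - 6(39.125) = 103.25.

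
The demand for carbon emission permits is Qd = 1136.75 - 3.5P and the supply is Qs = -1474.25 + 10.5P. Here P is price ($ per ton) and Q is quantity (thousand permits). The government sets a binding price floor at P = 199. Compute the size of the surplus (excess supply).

Surplus = 175

With P fixed at 199, quantity demanded is 440.25 and quantity supplied is 615.25.
Surplus = Qs - Qd = 615.25 - 440.25 = 175.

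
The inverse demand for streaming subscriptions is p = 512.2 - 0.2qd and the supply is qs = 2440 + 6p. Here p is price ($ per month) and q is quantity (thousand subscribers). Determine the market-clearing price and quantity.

p* = 11, q* = 2506

In direct form, qd = 2561 - 5p.
Equating demand and supply, 2561 - 5p = 2440 + 6p gives 11p = 121, so p* = 11.
Then q* = 2561 - 5(11) = 2506.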